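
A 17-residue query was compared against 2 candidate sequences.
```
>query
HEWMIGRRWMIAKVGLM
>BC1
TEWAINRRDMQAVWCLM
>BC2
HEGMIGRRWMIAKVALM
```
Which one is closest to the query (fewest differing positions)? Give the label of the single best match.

BC1 differs at 8 positions; BC2 differs at 2 positions. The closest is BC2.

BC2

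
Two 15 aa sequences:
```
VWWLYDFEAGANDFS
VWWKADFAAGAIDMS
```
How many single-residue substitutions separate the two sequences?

5

Comparing position by position, 5 residues differ: 4 (L/K), 5 (Y/A), 8 (E/A), 12 (N/I), 14 (F/M).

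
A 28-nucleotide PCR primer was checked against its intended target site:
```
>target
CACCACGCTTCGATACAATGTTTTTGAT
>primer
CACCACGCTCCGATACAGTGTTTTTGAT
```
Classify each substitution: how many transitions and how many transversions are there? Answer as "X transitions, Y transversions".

2 transitions, 0 transversions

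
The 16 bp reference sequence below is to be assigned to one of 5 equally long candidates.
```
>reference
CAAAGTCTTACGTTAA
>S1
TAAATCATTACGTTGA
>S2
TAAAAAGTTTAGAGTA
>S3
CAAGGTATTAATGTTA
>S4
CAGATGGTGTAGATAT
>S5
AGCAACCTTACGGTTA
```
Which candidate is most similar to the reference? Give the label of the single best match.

S1 differs at 5 bases; S2 differs at 9 bases; S3 differs at 6 bases; S4 differs at 9 bases; S5 differs at 7 bases. The closest is S1.

S1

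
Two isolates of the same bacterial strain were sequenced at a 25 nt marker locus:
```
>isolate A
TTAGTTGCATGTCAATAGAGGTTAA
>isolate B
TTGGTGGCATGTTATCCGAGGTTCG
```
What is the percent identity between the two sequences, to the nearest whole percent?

68%

8 positions differ (3, 6, 13, 15, 16, 17, 24, 25), so 17 of 25 match: 17/25 = 68%.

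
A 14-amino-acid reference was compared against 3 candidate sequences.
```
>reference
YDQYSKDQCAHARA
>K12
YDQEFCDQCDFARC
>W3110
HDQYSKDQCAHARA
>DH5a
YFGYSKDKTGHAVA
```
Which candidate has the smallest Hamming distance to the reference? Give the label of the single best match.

W3110

Hamming distances to reference — K12: 6; W3110: 1; DH5a: 6.
Smallest is W3110 with 1 mismatch.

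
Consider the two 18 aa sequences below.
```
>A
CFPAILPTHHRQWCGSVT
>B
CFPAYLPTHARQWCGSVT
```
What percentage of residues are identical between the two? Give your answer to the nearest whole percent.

Mismatches at positions 5, 10 (1-based): 2 of 18.
Identical positions: 16/18 = 88.89% → 89%.

89%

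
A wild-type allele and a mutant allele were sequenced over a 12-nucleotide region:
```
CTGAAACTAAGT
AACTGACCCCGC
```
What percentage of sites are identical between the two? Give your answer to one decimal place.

25.0%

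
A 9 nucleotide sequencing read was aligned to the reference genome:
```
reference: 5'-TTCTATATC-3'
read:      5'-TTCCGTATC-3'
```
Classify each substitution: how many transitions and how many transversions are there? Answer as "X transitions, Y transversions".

2 transitions, 0 transversions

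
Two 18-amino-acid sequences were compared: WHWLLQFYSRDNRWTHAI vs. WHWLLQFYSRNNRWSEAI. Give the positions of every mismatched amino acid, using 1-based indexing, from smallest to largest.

Scanning 1-based: 11: D/N; 15: T/S; 16: H/E.

11, 15, 16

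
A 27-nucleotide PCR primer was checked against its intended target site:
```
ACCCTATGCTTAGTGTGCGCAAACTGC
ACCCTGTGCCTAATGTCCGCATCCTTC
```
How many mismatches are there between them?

7

The sequences differ at bases 6, 10, 13, 17, 22, 23, 26 (1-based) — 7 in total.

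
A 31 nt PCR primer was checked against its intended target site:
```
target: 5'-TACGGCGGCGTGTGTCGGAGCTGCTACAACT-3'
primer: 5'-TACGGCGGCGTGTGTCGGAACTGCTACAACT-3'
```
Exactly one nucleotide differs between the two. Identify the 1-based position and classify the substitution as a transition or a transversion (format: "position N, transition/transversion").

The sequences differ only at position 20: G→A (purine→purine), a transition.

position 20, transition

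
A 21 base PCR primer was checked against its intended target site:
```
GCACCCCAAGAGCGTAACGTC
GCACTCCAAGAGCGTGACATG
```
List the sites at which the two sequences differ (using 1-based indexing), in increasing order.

Scanning 1-based: 5: C/T; 16: A/G; 19: G/A; 21: C/G.

5, 16, 19, 21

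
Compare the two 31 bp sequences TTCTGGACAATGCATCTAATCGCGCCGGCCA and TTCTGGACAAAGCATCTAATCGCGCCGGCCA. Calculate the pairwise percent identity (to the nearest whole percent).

Mismatch at position 11 (1-based): 1 of 31.
Identical positions: 30/31 = 96.77% → 97%.

97%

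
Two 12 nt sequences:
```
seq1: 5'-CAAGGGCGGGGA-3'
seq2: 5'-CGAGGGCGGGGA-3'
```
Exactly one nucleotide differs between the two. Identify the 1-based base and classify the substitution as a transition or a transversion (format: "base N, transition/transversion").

The sequences differ only at base 2: A→G (purine→purine), a transition.

base 2, transition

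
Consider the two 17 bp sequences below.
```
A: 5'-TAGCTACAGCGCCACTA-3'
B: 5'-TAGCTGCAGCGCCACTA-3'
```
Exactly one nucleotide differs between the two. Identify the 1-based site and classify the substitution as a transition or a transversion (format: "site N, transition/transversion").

site 6, transition

Site 6 changes A→G. A is a purine and G is a purine, so this is a transition.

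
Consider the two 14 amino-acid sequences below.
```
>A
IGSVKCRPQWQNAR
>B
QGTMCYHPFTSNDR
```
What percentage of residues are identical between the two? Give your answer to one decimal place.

Mismatches at positions 1, 3, 4, 5, 6, 7, 9, 10, 11, 13 (1-based): 10 of 14.
Identical positions: 4/14 = 28.57% → 28.6%.

28.6%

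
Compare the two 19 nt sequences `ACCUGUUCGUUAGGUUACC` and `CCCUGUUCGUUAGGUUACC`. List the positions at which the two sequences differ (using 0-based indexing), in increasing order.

Scanning 0-based: 0: A/C.

0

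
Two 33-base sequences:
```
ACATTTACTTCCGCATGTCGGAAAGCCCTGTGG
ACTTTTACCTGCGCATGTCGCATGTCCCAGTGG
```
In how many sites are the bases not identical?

8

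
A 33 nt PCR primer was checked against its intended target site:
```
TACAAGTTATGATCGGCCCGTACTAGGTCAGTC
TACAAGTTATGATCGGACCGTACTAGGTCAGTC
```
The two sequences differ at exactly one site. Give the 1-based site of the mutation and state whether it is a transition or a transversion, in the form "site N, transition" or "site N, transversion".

Site 17 changes C→A. C is a pyrimidine and A is a purine, so this is a transversion.

site 17, transversion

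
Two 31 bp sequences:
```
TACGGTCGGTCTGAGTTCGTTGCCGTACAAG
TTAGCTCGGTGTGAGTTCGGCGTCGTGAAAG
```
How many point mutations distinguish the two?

9

The sequences differ at sites 2, 3, 5, 11, 20, 21, 23, 27, 28 (1-based) — 9 in total.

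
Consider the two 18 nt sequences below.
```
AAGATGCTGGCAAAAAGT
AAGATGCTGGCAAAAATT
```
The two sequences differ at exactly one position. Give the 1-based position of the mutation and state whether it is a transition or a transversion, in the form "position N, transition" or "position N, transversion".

The sequences differ only at position 17: G→T (purine→pyrimidine), a transversion.

position 17, transversion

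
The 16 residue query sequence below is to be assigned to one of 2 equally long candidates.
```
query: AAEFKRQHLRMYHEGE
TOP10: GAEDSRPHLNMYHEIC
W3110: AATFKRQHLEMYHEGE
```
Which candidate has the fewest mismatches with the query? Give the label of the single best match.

W3110

Hamming distances to query — TOP10: 7; W3110: 2.
Smallest is W3110 with 2 mismatches.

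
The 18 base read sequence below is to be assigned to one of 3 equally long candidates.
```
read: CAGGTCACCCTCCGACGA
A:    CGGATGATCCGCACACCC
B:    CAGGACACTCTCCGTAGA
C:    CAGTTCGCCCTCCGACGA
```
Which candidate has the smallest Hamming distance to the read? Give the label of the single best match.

C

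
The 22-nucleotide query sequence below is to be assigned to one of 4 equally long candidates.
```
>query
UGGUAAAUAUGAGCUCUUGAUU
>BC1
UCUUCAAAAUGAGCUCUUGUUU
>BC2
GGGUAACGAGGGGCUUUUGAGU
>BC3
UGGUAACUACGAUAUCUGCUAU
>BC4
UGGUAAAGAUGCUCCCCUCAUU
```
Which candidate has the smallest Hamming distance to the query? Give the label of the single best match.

BC1

Hamming distances to query — BC1: 5; BC2: 7; BC3: 8; BC4: 6.
Smallest is BC1 with 5 mismatches.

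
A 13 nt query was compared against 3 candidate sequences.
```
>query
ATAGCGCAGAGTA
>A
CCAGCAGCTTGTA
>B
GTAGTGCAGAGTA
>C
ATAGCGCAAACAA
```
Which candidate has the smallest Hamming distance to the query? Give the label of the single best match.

B

Hamming distances to query — A: 7; B: 2; C: 3.
Smallest is B with 2 mismatches.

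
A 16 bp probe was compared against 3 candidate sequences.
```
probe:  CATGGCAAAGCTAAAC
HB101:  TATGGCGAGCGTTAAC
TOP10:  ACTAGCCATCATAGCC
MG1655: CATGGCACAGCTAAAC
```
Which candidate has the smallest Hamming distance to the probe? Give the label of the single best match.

HB101 differs at 6 bases; TOP10 differs at 9 bases; MG1655 differs at 1 base. The closest is MG1655.

MG1655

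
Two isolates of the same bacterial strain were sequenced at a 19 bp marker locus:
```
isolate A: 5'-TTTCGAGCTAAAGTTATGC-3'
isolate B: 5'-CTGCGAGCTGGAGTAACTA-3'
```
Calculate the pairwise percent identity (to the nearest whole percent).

58%

Mismatches at positions 1, 3, 10, 11, 15, 17, 18, 19 (1-based): 8 of 19.
Identical positions: 11/19 = 57.89% → 58%.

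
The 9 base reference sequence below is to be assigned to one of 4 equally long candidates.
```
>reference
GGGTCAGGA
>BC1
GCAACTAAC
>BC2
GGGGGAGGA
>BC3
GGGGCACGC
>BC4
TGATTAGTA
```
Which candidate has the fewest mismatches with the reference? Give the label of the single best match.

Hamming distances to reference — BC1: 7; BC2: 2; BC3: 3; BC4: 4.
Smallest is BC2 with 2 mismatches.

BC2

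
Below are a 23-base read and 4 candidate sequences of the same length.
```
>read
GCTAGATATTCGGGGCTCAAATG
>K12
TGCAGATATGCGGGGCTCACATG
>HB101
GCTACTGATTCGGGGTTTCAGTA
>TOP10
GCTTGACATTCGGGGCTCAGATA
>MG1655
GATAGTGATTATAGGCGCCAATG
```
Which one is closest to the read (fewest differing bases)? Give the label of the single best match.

Hamming distances to read — K12: 5; HB101: 8; TOP10: 4; MG1655: 8.
Smallest is TOP10 with 4 mismatches.

TOP10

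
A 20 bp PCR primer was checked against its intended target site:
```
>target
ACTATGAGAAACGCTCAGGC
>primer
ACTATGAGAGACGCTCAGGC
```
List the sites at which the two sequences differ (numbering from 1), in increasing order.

Scanning 1-based: 10: A/G.

10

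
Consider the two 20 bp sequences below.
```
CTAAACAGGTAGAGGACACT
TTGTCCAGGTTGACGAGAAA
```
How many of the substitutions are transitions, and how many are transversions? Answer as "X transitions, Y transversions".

Transitions (purine↔purine or pyrimidine↔pyrimidine): 1 C→T, 3 A→G.
Transversions (purine↔pyrimidine): 4 A→T, 5 A→C, 11 A→T, 14 G→C, 17 C→G, 19 C→A, 20 T→A.

2 transitions, 7 transversions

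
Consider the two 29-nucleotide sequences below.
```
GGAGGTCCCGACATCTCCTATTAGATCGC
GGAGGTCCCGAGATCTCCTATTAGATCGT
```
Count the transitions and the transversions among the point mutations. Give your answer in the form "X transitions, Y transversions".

Mismatches (1-based):
base 12: C→G (pyrimidine→purine, transversion)
base 29: C→T (pyrimidine→pyrimidine, transition)

1 transition, 1 transversion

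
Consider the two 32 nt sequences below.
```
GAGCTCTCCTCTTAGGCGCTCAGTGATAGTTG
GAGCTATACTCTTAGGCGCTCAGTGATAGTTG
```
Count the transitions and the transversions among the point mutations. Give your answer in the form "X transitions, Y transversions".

Transitions (purine↔purine or pyrimidine↔pyrimidine): none.
Transversions (purine↔pyrimidine): 6 C→A, 8 C→A.

0 transitions, 2 transversions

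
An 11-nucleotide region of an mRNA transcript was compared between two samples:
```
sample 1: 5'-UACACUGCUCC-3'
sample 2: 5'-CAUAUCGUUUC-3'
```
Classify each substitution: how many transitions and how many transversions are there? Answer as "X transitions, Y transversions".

6 transitions, 0 transversions

Mismatches (1-based):
position 1: U→C (pyrimidine→pyrimidine, transition)
position 3: C→U (pyrimidine→pyrimidine, transition)
position 5: C→U (pyrimidine→pyrimidine, transition)
position 6: U→C (pyrimidine→pyrimidine, transition)
position 8: C→U (pyrimidine→pyrimidine, transition)
position 10: C→U (pyrimidine→pyrimidine, transition)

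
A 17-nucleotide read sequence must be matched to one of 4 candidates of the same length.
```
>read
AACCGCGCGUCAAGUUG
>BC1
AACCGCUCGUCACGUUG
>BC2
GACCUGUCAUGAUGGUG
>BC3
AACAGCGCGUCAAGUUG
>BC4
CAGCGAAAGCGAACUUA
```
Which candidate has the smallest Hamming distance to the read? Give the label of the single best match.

BC3

BC1 differs at 2 positions; BC2 differs at 8 positions; BC3 differs at 1 position; BC4 differs at 9 positions. The closest is BC3.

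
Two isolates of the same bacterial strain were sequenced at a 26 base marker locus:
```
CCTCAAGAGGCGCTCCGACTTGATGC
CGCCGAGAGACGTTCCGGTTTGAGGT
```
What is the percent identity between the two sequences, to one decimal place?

65.4%

9 positions differ (2, 3, 5, 10, 13, 18, 19, 24, 26), so 17 of 26 match: 17/26 = 65.38%.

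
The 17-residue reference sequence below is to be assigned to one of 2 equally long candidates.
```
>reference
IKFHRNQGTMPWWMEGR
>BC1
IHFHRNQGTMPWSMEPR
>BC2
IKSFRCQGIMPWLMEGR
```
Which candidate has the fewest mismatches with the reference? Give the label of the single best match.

BC1

Hamming distances to reference — BC1: 3; BC2: 5.
Smallest is BC1 with 3 mismatches.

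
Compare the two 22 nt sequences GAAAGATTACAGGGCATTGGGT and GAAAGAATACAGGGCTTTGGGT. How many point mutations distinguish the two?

2

Mismatches (1-based): site 7: T→A; site 16: A→T.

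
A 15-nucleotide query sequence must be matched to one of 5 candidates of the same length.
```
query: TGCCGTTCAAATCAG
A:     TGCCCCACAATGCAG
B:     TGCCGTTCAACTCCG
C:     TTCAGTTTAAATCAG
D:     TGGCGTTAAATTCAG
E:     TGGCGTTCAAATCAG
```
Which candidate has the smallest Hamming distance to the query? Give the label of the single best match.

Hamming distances to query — A: 5; B: 2; C: 3; D: 3; E: 1.
Smallest is E with 1 mismatch.

E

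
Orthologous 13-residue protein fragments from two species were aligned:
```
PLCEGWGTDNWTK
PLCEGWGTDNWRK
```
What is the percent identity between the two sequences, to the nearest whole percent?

92%

Mismatch at position 12 (1-based): 1 of 13.
Identical positions: 12/13 = 92.31% → 92%.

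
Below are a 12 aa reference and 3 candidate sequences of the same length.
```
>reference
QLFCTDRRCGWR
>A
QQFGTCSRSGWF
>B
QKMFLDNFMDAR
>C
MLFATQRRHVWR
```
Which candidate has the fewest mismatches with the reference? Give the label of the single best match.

A differs at 6 residues; B differs at 9 residues; C differs at 5 residues. The closest is C.

C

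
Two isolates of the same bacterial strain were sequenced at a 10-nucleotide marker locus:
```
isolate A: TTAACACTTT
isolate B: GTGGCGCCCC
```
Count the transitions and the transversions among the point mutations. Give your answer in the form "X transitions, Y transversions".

6 transitions, 1 transversion

Transitions (purine↔purine or pyrimidine↔pyrimidine): 3 A→G, 4 A→G, 6 A→G, 8 T→C, 9 T→C, 10 T→C.
Transversions (purine↔pyrimidine): 1 T→G.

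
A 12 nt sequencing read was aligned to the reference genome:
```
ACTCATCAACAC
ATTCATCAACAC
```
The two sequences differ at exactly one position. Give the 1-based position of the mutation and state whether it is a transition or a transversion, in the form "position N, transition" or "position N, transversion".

Position 2 changes C→T. C is a pyrimidine and T is a pyrimidine, so this is a transition.

position 2, transition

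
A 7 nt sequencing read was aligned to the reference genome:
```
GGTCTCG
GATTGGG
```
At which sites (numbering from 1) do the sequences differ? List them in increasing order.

2, 4, 5, 6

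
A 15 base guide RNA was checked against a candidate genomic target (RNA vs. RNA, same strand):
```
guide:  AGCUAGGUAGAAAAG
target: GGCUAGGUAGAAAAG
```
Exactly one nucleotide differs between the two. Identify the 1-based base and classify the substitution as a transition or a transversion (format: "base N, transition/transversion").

base 1, transition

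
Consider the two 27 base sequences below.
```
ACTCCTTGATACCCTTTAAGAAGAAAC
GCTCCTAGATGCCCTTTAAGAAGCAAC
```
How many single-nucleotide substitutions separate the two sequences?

Comparing position by position, 4 sites differ: 1 (A/G), 7 (T/A), 11 (A/G), 24 (A/C).

4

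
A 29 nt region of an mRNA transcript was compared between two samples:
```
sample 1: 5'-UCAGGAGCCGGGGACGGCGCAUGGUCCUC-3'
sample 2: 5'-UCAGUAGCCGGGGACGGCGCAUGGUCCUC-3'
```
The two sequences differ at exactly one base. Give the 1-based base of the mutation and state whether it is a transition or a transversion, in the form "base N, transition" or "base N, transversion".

base 5, transversion

Base 5 changes G→U. G is a purine and U is a pyrimidine, so this is a transversion.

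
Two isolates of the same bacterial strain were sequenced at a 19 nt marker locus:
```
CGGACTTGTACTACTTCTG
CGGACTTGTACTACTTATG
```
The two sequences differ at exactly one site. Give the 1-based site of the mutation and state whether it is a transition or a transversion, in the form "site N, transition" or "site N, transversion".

Site 17 changes C→A. C is a pyrimidine and A is a purine, so this is a transversion.

site 17, transversion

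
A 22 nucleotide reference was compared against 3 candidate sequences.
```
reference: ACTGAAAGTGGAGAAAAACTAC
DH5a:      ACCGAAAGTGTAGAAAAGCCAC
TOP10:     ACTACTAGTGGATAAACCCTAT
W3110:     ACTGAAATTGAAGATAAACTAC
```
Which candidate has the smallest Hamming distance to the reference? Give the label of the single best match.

W3110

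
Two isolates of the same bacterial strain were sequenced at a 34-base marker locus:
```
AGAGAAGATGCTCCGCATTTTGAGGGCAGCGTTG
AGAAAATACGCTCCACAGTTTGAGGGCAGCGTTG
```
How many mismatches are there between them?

5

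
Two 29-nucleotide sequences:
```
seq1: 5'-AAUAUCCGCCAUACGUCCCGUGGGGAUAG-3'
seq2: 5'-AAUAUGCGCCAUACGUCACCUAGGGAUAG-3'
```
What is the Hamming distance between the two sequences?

4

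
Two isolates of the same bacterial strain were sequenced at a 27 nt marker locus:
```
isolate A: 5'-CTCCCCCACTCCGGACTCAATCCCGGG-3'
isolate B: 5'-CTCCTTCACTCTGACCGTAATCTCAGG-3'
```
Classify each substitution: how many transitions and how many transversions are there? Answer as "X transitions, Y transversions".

7 transitions, 2 transversions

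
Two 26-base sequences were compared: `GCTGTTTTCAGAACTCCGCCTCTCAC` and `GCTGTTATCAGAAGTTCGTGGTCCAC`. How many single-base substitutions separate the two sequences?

8

Comparing position by position, 8 positions differ: 7 (T/A), 14 (C/G), 16 (C/T), 19 (C/T), 20 (C/G), 21 (T/G), 22 (C/T), 23 (T/C).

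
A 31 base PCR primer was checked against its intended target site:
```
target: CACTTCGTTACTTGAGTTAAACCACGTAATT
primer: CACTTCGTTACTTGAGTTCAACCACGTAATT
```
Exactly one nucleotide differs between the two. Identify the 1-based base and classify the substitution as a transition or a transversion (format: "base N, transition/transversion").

Base 19 changes A→C. A is a purine and C is a pyrimidine, so this is a transversion.

base 19, transversion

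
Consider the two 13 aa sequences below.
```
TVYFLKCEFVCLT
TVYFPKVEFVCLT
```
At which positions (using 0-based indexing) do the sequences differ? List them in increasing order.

Scanning 0-based: 4: L/P; 6: C/V.

4, 6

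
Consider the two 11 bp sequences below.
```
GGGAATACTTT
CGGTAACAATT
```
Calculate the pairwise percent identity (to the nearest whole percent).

Mismatches at positions 1, 4, 6, 7, 8, 9 (1-based): 6 of 11.
Identical positions: 5/11 = 45.45% → 45%.

45%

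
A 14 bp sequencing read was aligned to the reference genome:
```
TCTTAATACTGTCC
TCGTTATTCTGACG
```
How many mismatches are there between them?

Mismatches (1-based): position 3: T→G; position 5: A→T; position 8: A→T; position 12: T→A; position 14: C→G.

5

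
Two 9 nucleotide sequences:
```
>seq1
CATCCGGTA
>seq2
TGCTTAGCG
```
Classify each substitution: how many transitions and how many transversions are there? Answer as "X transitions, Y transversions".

Transitions (purine↔purine or pyrimidine↔pyrimidine): 1 C→T, 2 A→G, 3 T→C, 4 C→T, 5 C→T, 6 G→A, 8 T→C, 9 A→G.
Transversions (purine↔pyrimidine): none.

8 transitions, 0 transversions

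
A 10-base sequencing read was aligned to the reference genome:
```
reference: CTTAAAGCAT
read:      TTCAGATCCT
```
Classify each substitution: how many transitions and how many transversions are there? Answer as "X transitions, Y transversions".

Transitions (purine↔purine or pyrimidine↔pyrimidine): 1 C→T, 3 T→C, 5 A→G.
Transversions (purine↔pyrimidine): 7 G→T, 9 A→C.

3 transitions, 2 transversions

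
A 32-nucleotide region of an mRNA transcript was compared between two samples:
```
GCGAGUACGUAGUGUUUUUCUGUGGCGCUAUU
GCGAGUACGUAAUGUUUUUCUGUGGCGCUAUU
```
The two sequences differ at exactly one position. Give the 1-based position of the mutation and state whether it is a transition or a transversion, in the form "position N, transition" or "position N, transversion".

The sequences differ only at position 12: G→A (purine→purine), a transition.

position 12, transition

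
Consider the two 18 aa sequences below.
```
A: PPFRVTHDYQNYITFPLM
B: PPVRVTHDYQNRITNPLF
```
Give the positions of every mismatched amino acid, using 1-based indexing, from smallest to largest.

Differences at position 3 (F→V), position 12 (Y→R), position 15 (F→N), position 18 (M→F).

3, 12, 15, 18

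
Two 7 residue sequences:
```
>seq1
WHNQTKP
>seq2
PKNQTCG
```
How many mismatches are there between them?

4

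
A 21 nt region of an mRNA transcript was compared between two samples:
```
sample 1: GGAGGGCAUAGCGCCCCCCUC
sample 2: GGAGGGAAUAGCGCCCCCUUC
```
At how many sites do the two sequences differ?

2

The sequences differ at sites 7, 19 (1-based) — 2 in total.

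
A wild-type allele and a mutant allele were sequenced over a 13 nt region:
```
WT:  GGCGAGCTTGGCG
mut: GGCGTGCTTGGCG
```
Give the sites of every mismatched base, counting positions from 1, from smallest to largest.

Differences at site 5 (A→T).

5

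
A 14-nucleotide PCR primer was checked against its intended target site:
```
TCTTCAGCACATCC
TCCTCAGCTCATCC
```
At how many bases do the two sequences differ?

Comparing position by position, 2 bases differ: 3 (T/C), 9 (A/T).

2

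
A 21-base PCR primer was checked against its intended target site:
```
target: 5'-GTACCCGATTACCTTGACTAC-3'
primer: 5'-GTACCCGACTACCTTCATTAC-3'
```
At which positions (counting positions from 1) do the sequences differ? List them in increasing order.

Scanning 1-based: 9: T/C; 16: G/C; 18: C/T.

9, 16, 18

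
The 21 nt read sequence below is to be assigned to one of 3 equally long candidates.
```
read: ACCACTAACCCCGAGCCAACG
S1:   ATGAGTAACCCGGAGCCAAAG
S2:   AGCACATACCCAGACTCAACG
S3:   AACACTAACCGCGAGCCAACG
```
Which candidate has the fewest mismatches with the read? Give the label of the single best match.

S1 differs at 5 positions; S2 differs at 6 positions; S3 differs at 2 positions. The closest is S3.

S3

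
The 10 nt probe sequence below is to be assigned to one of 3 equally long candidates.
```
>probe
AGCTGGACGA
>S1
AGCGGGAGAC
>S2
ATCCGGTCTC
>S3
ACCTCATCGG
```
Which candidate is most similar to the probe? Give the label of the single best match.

S1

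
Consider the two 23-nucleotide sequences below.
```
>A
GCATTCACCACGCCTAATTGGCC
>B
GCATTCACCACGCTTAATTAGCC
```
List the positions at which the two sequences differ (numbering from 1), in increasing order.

14, 20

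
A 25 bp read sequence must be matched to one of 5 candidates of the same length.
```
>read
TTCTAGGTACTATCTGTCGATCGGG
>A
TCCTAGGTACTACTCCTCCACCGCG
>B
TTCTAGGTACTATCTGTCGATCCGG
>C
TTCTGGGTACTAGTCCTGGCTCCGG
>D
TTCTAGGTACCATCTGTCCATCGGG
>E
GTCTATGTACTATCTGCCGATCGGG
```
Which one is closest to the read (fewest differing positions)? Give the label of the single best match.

A differs at 8 positions; B differs at 1 position; C differs at 8 positions; D differs at 2 positions; E differs at 3 positions. The closest is B.

B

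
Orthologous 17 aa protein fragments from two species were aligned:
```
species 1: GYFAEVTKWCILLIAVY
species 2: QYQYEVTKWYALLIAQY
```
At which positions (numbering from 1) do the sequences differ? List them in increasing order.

1, 3, 4, 10, 11, 16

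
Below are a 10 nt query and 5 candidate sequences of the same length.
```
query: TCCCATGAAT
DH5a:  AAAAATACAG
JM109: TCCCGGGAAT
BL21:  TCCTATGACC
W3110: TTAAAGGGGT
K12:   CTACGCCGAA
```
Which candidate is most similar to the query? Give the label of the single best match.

DH5a differs at 7 bases; JM109 differs at 2 bases; BL21 differs at 3 bases; W3110 differs at 6 bases; K12 differs at 8 bases. The closest is JM109.

JM109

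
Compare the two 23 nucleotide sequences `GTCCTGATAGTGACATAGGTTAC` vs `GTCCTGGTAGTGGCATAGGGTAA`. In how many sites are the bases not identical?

4

Comparing position by position, 4 sites differ: 7 (A/G), 13 (A/G), 20 (T/G), 23 (C/A).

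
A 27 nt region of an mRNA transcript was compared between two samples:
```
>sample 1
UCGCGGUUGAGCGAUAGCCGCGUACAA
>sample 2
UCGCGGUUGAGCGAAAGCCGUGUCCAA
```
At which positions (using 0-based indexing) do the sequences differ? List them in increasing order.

14, 20, 23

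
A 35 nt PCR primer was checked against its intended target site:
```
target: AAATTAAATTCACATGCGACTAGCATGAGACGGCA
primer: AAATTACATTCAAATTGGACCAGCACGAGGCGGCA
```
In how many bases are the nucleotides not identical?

7

Mismatches (1-based): base 7: A→C; base 13: C→A; base 16: G→T; base 17: C→G; base 21: T→C; base 26: T→C; base 30: A→G.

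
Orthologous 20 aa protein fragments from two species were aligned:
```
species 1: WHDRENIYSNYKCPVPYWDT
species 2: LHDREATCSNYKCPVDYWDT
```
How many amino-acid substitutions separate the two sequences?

5

Comparing position by position, 5 residues differ: 1 (W/L), 6 (N/A), 7 (I/T), 8 (Y/C), 16 (P/D).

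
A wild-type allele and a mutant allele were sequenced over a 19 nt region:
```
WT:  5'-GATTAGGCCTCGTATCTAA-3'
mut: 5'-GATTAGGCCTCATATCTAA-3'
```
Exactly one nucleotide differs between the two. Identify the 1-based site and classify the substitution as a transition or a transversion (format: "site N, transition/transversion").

The sequences differ only at site 12: G→A (purine→purine), a transition.

site 12, transition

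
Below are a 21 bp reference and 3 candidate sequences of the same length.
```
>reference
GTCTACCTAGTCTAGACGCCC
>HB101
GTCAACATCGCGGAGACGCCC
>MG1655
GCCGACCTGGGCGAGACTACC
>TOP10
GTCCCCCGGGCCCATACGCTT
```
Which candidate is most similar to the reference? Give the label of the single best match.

HB101

HB101 differs at 6 positions; MG1655 differs at 7 positions; TOP10 differs at 9 positions. The closest is HB101.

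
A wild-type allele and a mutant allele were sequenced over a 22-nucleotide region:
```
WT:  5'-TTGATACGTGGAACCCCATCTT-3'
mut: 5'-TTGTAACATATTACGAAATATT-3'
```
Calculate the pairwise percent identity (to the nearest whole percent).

55%

10 positions differ (4, 5, 8, 10, 11, 12, 15, 16, 17, 20), so 12 of 22 match: 12/22 = 54.55%.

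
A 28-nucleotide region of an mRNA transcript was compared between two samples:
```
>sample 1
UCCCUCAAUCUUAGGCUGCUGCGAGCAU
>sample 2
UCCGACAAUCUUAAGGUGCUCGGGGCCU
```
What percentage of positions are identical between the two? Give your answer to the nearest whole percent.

8 positions differ (4, 5, 14, 16, 21, 22, 24, 27), so 20 of 28 match: 20/28 = 71.43%.

71%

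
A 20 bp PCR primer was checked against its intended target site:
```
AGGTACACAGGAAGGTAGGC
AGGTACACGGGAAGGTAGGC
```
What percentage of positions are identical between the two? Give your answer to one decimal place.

95.0%

1 position differs (9), so 19 of 20 match: 19/20 = 95%.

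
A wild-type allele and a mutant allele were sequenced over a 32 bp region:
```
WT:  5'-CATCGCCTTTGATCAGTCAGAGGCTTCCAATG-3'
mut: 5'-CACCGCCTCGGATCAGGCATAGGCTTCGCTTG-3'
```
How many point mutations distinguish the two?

8

Comparing position by position, 8 positions differ: 3 (T/C), 9 (T/C), 10 (T/G), 17 (T/G), 20 (G/T), 28 (C/G), 29 (A/C), 30 (A/T).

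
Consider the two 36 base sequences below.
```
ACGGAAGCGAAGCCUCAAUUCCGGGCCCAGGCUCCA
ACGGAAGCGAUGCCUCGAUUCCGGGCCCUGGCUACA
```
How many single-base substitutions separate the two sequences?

4

Comparing position by position, 4 sites differ: 11 (A/U), 17 (A/G), 29 (A/U), 34 (C/A).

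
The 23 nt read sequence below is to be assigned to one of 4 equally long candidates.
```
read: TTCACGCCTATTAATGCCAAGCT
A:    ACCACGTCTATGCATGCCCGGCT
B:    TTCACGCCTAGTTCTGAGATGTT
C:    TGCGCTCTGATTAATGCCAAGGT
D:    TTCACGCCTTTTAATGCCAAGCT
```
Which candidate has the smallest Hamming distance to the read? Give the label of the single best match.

A differs at 7 bases; B differs at 7 bases; C differs at 6 bases; D differs at 1 base. The closest is D.

D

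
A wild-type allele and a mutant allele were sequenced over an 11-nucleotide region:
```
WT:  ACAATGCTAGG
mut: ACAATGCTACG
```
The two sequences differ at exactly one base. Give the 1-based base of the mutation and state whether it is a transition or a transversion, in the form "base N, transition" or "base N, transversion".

The sequences differ only at base 10: G→C (purine→pyrimidine), a transversion.

base 10, transversion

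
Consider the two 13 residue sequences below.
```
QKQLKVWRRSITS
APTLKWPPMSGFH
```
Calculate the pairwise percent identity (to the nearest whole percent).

23%

Mismatches at positions 1, 2, 3, 6, 7, 8, 9, 11, 12, 13 (1-based): 10 of 13.
Identical positions: 3/13 = 23.08% → 23%.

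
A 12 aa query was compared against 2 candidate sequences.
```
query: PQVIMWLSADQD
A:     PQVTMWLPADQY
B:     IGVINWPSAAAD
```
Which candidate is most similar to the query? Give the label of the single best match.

A

A differs at 3 residues; B differs at 6 residues. The closest is A.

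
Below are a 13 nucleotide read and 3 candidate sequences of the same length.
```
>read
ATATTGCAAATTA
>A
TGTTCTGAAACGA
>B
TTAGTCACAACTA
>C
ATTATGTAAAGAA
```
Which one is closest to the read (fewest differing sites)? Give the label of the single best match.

C

Hamming distances to read — A: 8; B: 6; C: 5.
Smallest is C with 5 mismatches.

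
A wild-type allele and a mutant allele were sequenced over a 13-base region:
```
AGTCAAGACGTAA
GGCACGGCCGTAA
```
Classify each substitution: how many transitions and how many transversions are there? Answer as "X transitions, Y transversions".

3 transitions, 3 transversions

Mismatches (1-based):
base 1: A→G (purine→purine, transition)
base 3: T→C (pyrimidine→pyrimidine, transition)
base 4: C→A (pyrimidine→purine, transversion)
base 5: A→C (purine→pyrimidine, transversion)
base 6: A→G (purine→purine, transition)
base 8: A→C (purine→pyrimidine, transversion)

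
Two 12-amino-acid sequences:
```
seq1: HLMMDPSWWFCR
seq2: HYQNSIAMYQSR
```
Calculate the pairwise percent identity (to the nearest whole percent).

17%

10 positions differ (2, 3, 4, 5, 6, 7, 8, 9, 10, 11), so 2 of 12 match: 2/12 = 16.67%.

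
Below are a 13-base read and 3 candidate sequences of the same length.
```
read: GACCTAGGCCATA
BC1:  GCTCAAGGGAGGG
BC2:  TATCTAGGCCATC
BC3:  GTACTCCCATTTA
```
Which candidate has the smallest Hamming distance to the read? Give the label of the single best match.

Hamming distances to read — BC1: 8; BC2: 3; BC3: 8.
Smallest is BC2 with 3 mismatches.

BC2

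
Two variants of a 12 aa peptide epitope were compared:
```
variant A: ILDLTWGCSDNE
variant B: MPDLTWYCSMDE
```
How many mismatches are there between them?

Mismatches (1-based): position 1: I→M; position 2: L→P; position 7: G→Y; position 10: D→M; position 11: N→D.

5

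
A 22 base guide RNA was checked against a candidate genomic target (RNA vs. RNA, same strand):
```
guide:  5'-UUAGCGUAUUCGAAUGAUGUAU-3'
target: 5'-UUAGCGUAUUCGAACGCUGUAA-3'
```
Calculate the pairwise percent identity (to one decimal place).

86.4%

3 positions differ (15, 17, 22), so 19 of 22 match: 19/22 = 86.36%.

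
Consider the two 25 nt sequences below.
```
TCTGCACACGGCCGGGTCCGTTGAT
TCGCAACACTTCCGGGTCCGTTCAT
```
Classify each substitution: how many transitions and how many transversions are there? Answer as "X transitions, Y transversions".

Mismatches (1-based):
site 3: T→G (pyrimidine→purine, transversion)
site 4: G→C (purine→pyrimidine, transversion)
site 5: C→A (pyrimidine→purine, transversion)
site 10: G→T (purine→pyrimidine, transversion)
site 11: G→T (purine→pyrimidine, transversion)
site 23: G→C (purine→pyrimidine, transversion)

0 transitions, 6 transversions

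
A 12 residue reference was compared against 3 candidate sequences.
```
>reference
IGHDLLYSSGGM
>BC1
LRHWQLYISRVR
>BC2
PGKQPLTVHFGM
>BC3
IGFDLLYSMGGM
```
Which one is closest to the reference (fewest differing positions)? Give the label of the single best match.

BC1 differs at 8 positions; BC2 differs at 8 positions; BC3 differs at 2 positions. The closest is BC3.

BC3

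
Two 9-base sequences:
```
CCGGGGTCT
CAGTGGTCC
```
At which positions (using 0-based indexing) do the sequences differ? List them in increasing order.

1, 3, 8

Scanning 0-based: 1: C/A; 3: G/T; 8: T/C.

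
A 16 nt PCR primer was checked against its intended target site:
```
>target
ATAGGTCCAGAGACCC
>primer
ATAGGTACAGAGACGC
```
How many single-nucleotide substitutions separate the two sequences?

2

Comparing position by position, 2 positions differ: 7 (C/A), 15 (C/G).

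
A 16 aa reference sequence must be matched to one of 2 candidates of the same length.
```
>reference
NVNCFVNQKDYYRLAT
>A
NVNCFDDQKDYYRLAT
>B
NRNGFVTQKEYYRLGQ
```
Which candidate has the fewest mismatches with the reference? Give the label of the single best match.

A

A differs at 2 residues; B differs at 6 residues. The closest is A.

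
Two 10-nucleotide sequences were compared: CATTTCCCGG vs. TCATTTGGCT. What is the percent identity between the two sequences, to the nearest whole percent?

Mismatches at positions 1, 2, 3, 6, 7, 8, 9, 10 (1-based): 8 of 10.
Identical positions: 2/10 = 20% → 20%.

20%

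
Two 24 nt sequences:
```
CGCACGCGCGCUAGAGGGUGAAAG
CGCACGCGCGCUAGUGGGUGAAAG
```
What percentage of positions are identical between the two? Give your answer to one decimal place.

95.8%

1 position differs (15), so 23 of 24 match: 23/24 = 95.83%.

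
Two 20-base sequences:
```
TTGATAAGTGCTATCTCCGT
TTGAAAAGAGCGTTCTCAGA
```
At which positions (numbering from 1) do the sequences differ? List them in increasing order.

5, 9, 12, 13, 18, 20

Scanning 1-based: 5: T/A; 9: T/A; 12: T/G; 13: A/T; 18: C/A; 20: T/A.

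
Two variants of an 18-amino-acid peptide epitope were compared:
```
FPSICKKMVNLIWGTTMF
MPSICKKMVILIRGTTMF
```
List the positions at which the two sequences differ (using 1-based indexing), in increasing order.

Scanning 1-based: 1: F/M; 10: N/I; 13: W/R.

1, 10, 13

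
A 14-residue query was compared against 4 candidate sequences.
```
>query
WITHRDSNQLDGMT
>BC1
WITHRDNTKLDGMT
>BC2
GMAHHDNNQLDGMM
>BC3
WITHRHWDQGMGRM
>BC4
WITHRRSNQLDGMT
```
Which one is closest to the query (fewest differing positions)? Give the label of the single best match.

Hamming distances to query — BC1: 3; BC2: 6; BC3: 7; BC4: 1.
Smallest is BC4 with 1 mismatch.

BC4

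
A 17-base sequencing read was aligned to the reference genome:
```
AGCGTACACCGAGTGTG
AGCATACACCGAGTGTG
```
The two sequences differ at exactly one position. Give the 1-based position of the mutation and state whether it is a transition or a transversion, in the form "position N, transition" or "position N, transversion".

position 4, transition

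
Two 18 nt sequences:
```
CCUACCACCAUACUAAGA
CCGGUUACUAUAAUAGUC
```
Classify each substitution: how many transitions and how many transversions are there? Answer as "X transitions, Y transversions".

Transitions (purine↔purine or pyrimidine↔pyrimidine): 4 A→G, 5 C→U, 6 C→U, 9 C→U, 16 A→G.
Transversions (purine↔pyrimidine): 3 U→G, 13 C→A, 17 G→U, 18 A→C.

5 transitions, 4 transversions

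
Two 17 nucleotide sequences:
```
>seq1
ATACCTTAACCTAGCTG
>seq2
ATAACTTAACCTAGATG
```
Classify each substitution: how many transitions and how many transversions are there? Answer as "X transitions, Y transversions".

Mismatches (1-based):
base 4: C→A (pyrimidine→purine, transversion)
base 15: C→A (pyrimidine→purine, transversion)

0 transitions, 2 transversions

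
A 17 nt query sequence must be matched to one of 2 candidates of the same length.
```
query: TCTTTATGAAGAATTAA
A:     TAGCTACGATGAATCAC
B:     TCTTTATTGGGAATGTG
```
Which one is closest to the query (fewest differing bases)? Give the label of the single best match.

Hamming distances to query — A: 7; B: 6.
Smallest is B with 6 mismatches.

B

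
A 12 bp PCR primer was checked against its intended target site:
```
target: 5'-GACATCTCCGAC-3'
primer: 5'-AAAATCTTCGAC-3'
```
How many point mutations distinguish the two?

3

Mismatches (1-based): base 1: G→A; base 3: C→A; base 8: C→T.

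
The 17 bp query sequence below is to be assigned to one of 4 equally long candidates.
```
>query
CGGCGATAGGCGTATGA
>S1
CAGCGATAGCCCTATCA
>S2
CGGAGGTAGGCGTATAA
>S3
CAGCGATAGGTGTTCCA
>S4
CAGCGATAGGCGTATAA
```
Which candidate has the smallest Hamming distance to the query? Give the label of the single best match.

S4

S1 differs at 4 bases; S2 differs at 3 bases; S3 differs at 5 bases; S4 differs at 2 bases. The closest is S4.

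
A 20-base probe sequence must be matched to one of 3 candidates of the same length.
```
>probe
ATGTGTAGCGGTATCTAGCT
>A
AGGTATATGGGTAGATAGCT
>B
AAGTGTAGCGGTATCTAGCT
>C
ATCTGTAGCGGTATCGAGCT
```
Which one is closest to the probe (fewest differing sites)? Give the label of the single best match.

Hamming distances to probe — A: 6; B: 1; C: 2.
Smallest is B with 1 mismatch.

B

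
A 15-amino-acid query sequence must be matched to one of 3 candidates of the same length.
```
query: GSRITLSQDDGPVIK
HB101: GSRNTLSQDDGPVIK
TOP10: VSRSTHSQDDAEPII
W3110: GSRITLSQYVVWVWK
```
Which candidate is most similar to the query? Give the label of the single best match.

HB101

HB101 differs at 1 residue; TOP10 differs at 7 residues; W3110 differs at 5 residues. The closest is HB101.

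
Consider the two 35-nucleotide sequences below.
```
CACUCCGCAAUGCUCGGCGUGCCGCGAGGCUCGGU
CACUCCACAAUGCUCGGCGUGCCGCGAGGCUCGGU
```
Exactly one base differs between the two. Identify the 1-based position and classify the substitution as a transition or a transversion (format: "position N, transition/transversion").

Position 7 changes G→A. G is a purine and A is a purine, so this is a transition.

position 7, transition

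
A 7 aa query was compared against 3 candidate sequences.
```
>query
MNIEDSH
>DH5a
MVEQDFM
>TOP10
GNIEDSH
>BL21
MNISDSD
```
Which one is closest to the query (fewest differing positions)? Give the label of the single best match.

TOP10

DH5a differs at 5 positions; TOP10 differs at 1 position; BL21 differs at 2 positions. The closest is TOP10.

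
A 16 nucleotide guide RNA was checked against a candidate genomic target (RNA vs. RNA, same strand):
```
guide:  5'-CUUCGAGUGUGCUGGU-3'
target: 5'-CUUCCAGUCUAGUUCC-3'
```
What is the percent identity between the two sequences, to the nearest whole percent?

56%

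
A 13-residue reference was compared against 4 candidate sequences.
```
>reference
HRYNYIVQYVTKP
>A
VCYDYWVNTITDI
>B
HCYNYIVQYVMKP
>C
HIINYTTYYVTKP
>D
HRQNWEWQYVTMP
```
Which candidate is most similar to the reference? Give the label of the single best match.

B

A differs at 9 positions; B differs at 2 positions; C differs at 5 positions; D differs at 5 positions. The closest is B.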